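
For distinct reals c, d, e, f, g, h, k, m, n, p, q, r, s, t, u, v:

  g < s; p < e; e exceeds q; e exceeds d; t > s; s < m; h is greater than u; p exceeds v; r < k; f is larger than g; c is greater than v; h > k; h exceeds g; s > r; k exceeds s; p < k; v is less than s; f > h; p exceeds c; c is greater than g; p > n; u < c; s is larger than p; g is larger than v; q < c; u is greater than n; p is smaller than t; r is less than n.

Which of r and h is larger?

h

r < n < u < c < p < s < k < h, by transitivity through n, u, c, p, s, k.
So r < h; h is the larger of the two.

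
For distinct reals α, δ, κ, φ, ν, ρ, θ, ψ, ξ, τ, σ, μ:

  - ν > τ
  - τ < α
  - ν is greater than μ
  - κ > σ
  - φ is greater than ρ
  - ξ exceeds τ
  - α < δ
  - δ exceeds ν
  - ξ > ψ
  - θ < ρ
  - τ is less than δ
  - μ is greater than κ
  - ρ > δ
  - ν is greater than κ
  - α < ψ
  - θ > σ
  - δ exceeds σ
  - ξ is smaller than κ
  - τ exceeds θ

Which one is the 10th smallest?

δ

Piecing the relations together gives one ordering: σ < θ < τ < α < ψ < ξ < κ < μ < ν < δ < ρ < φ.
The 10th smallest is δ.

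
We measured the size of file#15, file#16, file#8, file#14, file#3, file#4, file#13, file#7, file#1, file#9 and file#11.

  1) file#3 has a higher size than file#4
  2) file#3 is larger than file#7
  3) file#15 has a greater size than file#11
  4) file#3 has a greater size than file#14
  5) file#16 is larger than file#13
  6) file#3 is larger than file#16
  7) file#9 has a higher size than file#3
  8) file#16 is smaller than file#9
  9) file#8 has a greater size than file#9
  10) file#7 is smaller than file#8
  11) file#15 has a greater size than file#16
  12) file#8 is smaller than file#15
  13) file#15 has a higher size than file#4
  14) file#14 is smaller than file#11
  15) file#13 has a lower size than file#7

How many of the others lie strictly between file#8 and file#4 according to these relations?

Chaining upward from file#4 reaches: file#3, file#9, file#15.
Chaining downward from file#8 reaches: file#14, file#13, file#7, file#16, file#3, file#9.
Strictly between file#4 and file#8 are those in both lists: file#3, file#9 — 2 elements.

2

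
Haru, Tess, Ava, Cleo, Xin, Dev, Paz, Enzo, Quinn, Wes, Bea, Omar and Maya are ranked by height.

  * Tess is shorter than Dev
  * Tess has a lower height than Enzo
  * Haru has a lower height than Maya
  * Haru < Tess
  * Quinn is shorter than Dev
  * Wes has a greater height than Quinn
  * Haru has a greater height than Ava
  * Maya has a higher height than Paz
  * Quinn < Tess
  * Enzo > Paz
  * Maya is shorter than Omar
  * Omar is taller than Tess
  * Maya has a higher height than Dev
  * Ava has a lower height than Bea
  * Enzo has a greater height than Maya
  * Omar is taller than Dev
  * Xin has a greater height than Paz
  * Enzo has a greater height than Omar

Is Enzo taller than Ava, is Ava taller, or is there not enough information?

Enzo

Following the relations from Ava: Ava < Haru < Tess < Dev < Maya < Omar < Enzo.
So Enzo is taller.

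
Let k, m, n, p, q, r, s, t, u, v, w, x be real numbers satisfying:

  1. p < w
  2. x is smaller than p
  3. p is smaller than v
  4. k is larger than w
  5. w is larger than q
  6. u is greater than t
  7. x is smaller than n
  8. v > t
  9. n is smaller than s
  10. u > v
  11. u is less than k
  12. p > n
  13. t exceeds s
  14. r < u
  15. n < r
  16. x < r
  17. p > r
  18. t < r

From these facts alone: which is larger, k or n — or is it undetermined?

n < s and s < t give n < t.
Then t < r extends the chain to r.
With r < p: n < s < t < r < p.
With p < v: n < s < t < r < p < v.
Then v < u extends the chain to u.
With u < k: n < s < t < r < p < v < u < k.
So k is larger.

k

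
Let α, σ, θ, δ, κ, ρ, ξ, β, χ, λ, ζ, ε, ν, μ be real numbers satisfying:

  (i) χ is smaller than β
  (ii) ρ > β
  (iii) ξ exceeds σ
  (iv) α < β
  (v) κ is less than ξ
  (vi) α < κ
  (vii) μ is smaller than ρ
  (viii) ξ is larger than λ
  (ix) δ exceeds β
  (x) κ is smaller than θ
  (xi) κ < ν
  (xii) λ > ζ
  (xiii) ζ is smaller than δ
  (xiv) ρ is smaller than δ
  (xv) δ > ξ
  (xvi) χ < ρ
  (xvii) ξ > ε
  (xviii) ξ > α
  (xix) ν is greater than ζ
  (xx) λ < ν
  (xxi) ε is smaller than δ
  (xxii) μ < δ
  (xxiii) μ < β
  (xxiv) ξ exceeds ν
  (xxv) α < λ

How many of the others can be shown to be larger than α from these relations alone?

The elements the relations force above α are κ, λ, β, ν, θ, ρ, ξ, δ — no chain reaches any other.
That is 8.

8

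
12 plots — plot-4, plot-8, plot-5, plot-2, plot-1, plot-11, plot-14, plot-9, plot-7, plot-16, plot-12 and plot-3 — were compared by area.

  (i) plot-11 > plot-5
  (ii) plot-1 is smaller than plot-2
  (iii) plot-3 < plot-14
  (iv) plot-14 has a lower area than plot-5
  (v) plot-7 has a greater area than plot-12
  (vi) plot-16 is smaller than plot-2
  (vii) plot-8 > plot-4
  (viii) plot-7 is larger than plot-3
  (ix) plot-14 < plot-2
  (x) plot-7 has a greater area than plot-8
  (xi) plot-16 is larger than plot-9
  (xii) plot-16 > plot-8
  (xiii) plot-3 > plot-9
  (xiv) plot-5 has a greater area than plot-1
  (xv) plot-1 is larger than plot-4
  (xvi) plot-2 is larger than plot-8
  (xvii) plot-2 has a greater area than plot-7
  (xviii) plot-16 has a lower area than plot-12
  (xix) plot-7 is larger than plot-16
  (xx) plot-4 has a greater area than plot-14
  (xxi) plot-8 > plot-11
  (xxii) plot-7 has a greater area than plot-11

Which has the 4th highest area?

plot-16

The consecutive relations fix a unique order: plot-9 < plot-3 < plot-14 < plot-4 < plot-1 < plot-5 < plot-11 < plot-8 < plot-16 < plot-12 < plot-7 < plot-2.
Counting 4 from the largest end gives plot-16.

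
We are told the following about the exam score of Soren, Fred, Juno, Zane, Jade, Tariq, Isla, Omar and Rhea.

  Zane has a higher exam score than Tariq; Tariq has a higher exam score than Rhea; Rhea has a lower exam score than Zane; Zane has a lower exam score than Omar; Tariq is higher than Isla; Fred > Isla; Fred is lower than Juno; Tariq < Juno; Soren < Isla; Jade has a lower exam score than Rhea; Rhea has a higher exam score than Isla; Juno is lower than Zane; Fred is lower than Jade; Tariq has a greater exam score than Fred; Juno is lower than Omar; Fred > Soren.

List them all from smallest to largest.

Soren < Isla < Fred < Jade < Rhea < Tariq < Juno < Zane < Omar

Nothing is placed below Soren, so it is least; from there Soren < Isla; Isla < Fred; Fred < Jade; Jade < Rhea; Rhea < Tariq; Tariq < Juno; Juno < Zane; Zane < Omar, each given directly.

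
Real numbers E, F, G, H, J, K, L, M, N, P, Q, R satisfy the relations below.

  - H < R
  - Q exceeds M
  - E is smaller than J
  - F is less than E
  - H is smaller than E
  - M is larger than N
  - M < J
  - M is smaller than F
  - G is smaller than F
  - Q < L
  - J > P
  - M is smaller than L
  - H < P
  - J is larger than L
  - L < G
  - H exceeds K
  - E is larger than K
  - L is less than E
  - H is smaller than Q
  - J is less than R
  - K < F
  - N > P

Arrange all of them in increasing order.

K < H < P < N < M < Q < L < G < F < E < J < R

Each adjacent pair is fixed by a given relation: K < H; H < P; P < N; N < M; M < Q; Q < L; L < G; G < F; F < E; E < J; J < R. Chaining them end to end gives the full order.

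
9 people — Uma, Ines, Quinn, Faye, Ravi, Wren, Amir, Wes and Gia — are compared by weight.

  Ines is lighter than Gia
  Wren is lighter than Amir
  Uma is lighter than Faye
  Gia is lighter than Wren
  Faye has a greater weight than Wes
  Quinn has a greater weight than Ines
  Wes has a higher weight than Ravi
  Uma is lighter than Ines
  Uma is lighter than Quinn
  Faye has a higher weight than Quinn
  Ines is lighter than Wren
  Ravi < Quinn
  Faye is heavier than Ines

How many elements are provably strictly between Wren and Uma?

Chaining upward from Uma reaches: Ines, Gia, Quinn, Amir, Faye.
Chaining downward from Wren reaches: Ines, Gia.
Strictly between Uma and Wren are those in both lists: Ines, Gia — 2 elements.

2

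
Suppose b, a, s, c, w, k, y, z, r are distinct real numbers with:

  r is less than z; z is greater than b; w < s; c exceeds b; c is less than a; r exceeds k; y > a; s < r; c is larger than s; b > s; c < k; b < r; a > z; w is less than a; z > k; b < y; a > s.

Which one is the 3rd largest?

The consecutive relations fix a unique order: w < s < b < c < k < r < z < a < y.
The 3rd largest is z.

z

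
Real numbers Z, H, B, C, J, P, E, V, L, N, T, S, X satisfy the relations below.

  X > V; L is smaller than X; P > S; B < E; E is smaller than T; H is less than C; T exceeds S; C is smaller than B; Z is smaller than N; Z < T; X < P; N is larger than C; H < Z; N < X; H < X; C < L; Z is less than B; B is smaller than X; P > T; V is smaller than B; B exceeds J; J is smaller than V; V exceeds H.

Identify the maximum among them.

S is not greatest since S < T; H is not greatest since H < C; J is not greatest since J < V; C is not greatest since C < L; V is not greatest since V < B; Z is not greatest since Z < B; B is not greatest since B < E; L is not greatest since L < X; E is not greatest since E < T; N is not greatest since N < X; X is not greatest since X < P; T is not greatest since T < P.
Only P has nothing above it, so P is the maximum.

P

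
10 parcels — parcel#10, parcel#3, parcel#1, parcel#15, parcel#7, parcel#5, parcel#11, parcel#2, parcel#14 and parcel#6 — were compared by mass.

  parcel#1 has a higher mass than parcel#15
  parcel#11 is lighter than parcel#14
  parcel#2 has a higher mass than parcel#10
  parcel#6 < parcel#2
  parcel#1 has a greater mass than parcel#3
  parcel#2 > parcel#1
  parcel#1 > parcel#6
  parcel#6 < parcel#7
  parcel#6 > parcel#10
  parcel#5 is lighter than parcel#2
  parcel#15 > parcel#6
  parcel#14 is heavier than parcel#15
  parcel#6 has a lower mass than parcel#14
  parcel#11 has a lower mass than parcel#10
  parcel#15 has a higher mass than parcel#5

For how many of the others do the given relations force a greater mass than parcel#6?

5

The elements the relations force above parcel#6 are parcel#15, parcel#14, parcel#1, parcel#2, parcel#7 — no chain reaches any other.
That is 5.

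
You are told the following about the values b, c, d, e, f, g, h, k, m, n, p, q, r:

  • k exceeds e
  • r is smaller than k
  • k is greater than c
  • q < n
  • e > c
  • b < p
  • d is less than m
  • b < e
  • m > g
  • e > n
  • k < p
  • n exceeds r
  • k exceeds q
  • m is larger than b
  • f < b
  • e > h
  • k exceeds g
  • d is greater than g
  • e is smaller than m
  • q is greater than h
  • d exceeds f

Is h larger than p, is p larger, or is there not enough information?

h < q < n < e < k < p, by transitivity through q, n, e, k.
So p is larger.

p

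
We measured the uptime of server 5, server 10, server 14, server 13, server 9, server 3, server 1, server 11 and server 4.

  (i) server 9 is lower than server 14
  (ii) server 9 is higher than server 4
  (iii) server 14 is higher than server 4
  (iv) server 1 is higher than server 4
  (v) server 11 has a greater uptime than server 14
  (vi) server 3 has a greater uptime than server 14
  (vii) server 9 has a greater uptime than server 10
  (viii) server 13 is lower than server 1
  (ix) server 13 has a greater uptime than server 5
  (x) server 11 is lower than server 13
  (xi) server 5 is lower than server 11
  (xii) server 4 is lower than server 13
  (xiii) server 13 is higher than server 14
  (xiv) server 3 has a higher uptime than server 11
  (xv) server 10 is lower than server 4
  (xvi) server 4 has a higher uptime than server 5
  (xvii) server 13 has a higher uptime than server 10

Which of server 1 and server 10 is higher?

server 10 < server 4 and server 4 < server 9 give server 10 < server 9.
Then server 9 < server 14 extends the chain to server 14.
Then server 14 < server 13 extends the chain to server 13.
Then server 13 < server 1 extends the chain to server 1.
So server 10 < server 1; server 1 is the higher of the two.

server 1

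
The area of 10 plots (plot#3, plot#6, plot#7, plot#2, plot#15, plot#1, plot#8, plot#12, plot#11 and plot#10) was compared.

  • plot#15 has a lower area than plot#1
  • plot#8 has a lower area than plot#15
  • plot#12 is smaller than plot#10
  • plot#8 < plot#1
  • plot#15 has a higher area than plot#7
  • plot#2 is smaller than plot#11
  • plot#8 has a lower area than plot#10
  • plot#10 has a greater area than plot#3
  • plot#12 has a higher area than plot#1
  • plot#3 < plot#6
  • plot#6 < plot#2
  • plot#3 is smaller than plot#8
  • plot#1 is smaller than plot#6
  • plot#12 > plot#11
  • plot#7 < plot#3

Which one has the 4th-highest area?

Piecing the relations together gives one ordering: plot#7 < plot#3 < plot#8 < plot#15 < plot#1 < plot#6 < plot#2 < plot#11 < plot#12 < plot#10.
Counting 4 from the largest end gives plot#2.

plot#2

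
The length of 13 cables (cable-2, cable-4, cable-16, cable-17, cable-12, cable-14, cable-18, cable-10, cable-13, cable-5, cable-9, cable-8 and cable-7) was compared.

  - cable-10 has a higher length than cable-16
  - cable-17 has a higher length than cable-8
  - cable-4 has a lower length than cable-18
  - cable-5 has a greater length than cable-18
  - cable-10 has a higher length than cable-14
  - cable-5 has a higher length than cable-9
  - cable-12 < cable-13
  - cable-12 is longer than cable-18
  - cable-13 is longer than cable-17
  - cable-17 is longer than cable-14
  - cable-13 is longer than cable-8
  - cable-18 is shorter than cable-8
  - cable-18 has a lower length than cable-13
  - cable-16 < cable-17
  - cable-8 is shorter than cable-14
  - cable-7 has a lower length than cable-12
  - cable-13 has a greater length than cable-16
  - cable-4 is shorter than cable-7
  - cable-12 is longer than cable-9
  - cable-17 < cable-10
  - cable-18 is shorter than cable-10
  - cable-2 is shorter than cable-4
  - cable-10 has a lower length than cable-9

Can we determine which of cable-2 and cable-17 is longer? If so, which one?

cable-17

The relevant relations are cable-2 < cable-4; cable-4 < cable-18; cable-18 < cable-8; cable-8 < cable-14; cable-14 < cable-17.
Chaining these gives cable-2 < cable-4 < cable-18 < cable-8 < cable-14 < cable-17.
So cable-17 is longer.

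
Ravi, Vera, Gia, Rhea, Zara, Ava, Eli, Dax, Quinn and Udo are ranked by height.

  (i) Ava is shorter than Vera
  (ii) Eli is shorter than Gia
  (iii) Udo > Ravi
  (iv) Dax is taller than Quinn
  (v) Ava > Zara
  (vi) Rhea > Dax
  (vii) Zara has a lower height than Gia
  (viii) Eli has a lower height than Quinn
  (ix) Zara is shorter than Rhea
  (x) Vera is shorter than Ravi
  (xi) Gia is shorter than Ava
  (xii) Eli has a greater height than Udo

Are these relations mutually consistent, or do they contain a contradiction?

inconsistent

Chaining the given relations yields Gia < Ava < Vera < Ravi < Udo < Eli, so Gia < Eli. But one relation states Eli < Gia. These cannot both hold.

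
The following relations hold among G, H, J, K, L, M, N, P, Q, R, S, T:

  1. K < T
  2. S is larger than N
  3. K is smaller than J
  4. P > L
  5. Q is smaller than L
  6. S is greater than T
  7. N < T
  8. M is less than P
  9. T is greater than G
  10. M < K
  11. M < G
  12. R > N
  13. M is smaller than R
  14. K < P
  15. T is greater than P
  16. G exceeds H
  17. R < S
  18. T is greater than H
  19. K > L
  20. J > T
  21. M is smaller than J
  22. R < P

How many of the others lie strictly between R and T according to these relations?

1

Chaining upward from R reaches: P, J, S.
Chaining downward from T reaches: N, H, M, Q, G, L, K, P.
Strictly between R and T are those in both lists: P — 1 element.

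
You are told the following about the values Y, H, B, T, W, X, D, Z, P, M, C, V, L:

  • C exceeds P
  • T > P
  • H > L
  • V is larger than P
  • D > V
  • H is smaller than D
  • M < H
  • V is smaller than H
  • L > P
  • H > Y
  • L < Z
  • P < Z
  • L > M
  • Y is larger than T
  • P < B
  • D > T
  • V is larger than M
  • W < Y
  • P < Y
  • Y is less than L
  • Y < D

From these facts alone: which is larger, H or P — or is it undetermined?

Following the relations from P: P < T < Y < L < H.
So H is larger.

H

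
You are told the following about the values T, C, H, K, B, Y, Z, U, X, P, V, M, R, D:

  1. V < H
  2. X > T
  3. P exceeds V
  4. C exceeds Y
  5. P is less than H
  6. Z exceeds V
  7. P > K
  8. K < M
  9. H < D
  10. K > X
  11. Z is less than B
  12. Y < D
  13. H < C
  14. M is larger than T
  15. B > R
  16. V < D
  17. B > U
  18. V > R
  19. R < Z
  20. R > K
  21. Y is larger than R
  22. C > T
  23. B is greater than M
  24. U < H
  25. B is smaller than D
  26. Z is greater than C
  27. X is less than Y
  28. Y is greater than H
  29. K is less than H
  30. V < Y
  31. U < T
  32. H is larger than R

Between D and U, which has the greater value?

U < T < X < K < R < V < P < H < Y < C < Z < B < D, by transitivity through T, X, K, R, V, P, H, Y, C, Z, B.
So U < D; D is the larger of the two.

D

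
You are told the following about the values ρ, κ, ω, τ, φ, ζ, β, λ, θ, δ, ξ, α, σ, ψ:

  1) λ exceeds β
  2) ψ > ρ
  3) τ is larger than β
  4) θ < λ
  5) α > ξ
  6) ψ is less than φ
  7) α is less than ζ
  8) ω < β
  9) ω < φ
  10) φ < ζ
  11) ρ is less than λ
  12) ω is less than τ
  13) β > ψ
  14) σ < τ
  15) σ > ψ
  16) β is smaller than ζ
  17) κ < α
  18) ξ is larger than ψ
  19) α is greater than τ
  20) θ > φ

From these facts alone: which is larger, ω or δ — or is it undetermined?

undetermined

Following every chain through ω: above ω we get φ, β, τ, α, θ, λ, ζ.
δ is not reached, and no chain runs the other way from δ to ω.
So the given relations leave the order of ω and δ undetermined.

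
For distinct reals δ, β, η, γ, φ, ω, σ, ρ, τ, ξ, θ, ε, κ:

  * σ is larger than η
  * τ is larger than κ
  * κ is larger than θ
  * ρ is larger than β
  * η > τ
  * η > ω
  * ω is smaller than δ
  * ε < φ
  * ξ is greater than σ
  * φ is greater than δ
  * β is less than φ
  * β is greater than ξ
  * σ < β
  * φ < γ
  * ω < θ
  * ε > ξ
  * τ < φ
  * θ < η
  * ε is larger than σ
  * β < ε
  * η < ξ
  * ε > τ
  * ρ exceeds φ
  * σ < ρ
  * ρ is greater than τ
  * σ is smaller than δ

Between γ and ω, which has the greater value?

γ

ω < θ and θ < κ give ω < κ.
Then κ < τ extends the chain to τ.
With τ < η: ω < θ < κ < τ < η.
With η < σ: ω < θ < κ < τ < η < σ.
With σ < ξ: ω < θ < κ < τ < η < σ < ξ.
With ξ < β: ω < θ < κ < τ < η < σ < ξ < β.
Then β < ε extends the chain to ε.
Then ε < φ extends the chain to φ.
Then φ < γ extends the chain to γ.
So ω < γ; γ is the larger of the two.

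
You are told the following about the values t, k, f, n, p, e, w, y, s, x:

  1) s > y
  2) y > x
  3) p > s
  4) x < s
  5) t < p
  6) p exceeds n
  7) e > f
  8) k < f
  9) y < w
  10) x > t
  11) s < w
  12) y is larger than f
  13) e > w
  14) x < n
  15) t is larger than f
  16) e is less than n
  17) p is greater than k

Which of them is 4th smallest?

x

The consecutive relations fix a unique order: k < f < t < x < y < s < w < e < n < p.
The 4th smallest is x.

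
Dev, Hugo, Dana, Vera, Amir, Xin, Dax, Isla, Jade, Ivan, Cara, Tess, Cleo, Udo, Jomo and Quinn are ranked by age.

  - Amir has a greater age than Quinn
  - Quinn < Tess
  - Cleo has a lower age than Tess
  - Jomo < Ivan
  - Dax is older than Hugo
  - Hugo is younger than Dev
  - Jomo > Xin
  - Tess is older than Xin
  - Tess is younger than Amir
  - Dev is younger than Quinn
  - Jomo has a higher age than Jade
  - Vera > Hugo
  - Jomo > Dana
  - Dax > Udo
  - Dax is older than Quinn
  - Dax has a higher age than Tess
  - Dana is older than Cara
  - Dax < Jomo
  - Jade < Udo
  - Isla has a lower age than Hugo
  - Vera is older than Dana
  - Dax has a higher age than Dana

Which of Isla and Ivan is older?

Ivan

Isla < Hugo and Hugo < Dev give Isla < Dev.
With Dev < Quinn: Isla < Hugo < Dev < Quinn.
With Quinn < Tess: Isla < Hugo < Dev < Quinn < Tess.
With Tess < Dax: Isla < Hugo < Dev < Quinn < Tess < Dax.
With Dax < Jomo: Isla < Hugo < Dev < Quinn < Tess < Dax < Jomo.
Then Jomo < Ivan extends the chain to Ivan.
So Isla < Ivan; Ivan is the older of the two.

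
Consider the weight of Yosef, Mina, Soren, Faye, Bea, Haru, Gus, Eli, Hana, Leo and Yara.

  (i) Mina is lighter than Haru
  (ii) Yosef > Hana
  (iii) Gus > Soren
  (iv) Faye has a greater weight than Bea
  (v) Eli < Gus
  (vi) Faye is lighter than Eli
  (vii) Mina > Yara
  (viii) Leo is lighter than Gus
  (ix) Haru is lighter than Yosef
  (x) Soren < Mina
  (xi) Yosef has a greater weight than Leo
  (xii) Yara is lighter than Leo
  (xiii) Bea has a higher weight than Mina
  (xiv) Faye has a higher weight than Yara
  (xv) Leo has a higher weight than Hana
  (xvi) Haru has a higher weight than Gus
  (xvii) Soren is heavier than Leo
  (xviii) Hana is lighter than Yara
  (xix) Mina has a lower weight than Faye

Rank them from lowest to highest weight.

Each adjacent pair is fixed by a given relation: Hana < Yara; Yara < Leo; Leo < Soren; Soren < Mina; Mina < Bea; Bea < Faye; Faye < Eli; Eli < Gus; Gus < Haru; Haru < Yosef. Chaining them end to end gives the full order.

Hana < Yara < Leo < Soren < Mina < Bea < Faye < Eli < Gus < Haru < Yosef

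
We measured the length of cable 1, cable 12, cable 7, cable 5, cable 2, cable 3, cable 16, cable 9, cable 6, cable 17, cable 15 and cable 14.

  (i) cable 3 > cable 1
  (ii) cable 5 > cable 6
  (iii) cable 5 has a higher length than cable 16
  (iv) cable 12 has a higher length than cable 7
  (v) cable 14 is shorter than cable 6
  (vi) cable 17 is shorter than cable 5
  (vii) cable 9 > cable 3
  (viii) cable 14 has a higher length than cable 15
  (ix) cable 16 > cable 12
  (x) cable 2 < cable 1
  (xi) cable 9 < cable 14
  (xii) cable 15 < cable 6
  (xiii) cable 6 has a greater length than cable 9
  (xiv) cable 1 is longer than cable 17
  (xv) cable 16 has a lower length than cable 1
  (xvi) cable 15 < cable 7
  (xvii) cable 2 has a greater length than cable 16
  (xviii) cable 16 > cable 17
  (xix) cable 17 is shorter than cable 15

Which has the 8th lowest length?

cable 3

Piecing the relations together gives one ordering: cable 17 < cable 15 < cable 7 < cable 12 < cable 16 < cable 2 < cable 1 < cable 3 < cable 9 < cable 14 < cable 6 < cable 5.
Counting 8 from the smallest end gives cable 3.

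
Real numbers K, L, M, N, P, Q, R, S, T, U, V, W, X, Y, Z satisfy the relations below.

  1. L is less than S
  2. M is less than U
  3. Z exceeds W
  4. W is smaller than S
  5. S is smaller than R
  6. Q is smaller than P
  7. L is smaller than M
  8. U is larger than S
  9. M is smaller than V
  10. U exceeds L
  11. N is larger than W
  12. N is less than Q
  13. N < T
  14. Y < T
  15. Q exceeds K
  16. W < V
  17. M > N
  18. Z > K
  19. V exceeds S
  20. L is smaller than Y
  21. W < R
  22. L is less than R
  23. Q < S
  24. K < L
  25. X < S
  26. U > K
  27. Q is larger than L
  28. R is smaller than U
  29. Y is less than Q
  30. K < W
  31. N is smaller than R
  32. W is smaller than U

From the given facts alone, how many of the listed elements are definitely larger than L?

Directly above L: Y, Q, M, S, R, U.
One step further: T, P, V (9 so far).
Nothing else is reachable above L; 9 in all.

9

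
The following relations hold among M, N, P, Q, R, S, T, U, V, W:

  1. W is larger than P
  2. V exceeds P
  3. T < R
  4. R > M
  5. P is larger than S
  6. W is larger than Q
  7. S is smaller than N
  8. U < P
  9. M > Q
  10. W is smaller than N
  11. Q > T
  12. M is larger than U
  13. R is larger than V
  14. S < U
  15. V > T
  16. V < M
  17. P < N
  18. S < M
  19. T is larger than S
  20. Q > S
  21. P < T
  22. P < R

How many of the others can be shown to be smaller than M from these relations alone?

6

Directly below M: S, U, Q, V.
One step further: P, T (6 so far).
No other element is forced below M by the given relations, so the count is 6.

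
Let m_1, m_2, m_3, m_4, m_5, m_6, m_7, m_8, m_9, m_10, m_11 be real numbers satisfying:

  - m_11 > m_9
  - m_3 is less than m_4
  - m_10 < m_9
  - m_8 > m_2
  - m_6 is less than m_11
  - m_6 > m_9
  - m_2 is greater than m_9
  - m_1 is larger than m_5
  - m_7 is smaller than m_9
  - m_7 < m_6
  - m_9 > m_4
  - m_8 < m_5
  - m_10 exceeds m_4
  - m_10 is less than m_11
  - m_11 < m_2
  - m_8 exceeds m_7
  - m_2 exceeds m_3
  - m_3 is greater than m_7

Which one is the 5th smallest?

m_9

The consecutive relations fix a unique order: m_7 < m_3 < m_4 < m_10 < m_9 < m_6 < m_11 < m_2 < m_8 < m_5 < m_1.
The 5th smallest is m_9.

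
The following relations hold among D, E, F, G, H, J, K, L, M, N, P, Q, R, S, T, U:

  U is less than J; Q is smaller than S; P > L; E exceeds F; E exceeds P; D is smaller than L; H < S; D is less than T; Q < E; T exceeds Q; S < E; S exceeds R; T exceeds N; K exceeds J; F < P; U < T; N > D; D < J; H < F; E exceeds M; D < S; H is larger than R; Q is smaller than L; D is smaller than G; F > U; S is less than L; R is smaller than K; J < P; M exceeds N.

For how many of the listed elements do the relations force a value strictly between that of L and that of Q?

1

Chaining upward from Q reaches: S, T, P, E.
Chaining downward from L reaches: D, R, H, S.
Strictly between Q and L are those in both lists: S — 1 element.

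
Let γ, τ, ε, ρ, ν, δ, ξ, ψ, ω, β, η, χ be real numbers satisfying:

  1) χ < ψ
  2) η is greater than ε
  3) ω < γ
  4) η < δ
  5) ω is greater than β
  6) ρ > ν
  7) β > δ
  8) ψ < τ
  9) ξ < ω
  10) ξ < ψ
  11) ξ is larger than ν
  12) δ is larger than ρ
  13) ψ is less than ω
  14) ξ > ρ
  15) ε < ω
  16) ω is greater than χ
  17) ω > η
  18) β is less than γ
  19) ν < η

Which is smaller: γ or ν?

ν

Following the relations from ν: ν < η < δ < β < ω < γ.
So ν < γ; ν is the smaller of the two.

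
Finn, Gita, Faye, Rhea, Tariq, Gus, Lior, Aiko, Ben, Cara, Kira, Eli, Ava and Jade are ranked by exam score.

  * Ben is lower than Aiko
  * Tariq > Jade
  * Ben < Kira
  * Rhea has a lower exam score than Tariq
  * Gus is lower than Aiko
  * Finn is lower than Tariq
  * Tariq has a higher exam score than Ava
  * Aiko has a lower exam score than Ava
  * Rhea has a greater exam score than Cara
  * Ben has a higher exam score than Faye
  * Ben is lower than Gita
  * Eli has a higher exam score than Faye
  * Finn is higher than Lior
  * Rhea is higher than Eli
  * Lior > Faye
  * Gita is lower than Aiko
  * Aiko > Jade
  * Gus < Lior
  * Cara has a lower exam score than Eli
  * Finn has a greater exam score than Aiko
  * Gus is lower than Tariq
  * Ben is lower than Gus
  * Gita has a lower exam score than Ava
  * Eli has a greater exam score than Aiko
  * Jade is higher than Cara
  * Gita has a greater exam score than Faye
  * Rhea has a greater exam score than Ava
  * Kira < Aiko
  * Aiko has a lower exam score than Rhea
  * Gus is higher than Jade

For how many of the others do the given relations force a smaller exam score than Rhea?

10

From Rhea the given relations immediately reach Cara, Aiko, Eli, Ava.
From those, Faye, Ben, Jade, Gita, Gus, Kira — 10 in total.
No other element is forced below Rhea by the given relations, so the count is 10.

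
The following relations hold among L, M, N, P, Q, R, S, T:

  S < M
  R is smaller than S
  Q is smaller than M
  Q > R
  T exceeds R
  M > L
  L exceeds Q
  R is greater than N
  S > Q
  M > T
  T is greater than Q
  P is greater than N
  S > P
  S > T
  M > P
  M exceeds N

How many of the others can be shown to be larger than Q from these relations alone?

4

Directly above Q: T, L, S, M.
No other element is forced above Q by the given relations, so the count is 4.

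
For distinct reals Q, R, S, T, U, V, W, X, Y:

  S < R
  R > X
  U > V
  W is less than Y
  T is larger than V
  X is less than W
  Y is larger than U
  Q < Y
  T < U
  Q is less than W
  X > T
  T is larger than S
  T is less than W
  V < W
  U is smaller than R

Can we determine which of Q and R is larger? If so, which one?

undetermined

Following every chain through Q: above Q we get W, Y.
R is not reached, and no chain runs the other way from R to Q.
So the given relations leave the order of Q and R undetermined.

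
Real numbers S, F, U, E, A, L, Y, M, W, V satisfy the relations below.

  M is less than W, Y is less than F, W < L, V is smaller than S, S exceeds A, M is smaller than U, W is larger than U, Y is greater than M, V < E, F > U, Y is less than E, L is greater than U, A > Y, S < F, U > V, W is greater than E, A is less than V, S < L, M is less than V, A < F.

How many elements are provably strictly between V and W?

The relations place V below W. An element lies strictly between them when it is forced above V and also forced below W.
Above V: {U, E, S, F, L}. Below W: {M, Y, A, U, E}.
Intersection: {U, E} — 2.

2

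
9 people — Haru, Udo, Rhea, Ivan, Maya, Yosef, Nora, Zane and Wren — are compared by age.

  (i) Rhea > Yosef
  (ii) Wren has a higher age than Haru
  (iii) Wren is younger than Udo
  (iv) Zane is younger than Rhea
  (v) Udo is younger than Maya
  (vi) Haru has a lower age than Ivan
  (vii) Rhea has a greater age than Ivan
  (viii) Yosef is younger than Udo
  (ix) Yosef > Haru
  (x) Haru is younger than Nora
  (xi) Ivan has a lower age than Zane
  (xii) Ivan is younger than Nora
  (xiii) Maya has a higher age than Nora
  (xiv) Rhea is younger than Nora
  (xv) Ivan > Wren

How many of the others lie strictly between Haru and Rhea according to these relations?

4

The relations place Haru below Rhea. An element lies strictly between them when it is forced above Haru and also forced below Rhea.
Above Haru: {Yosef, Wren, Ivan, Zane, Udo, Nora, Maya}. Below Rhea: {Yosef, Wren, Ivan, Zane}.
Intersection: {Yosef, Wren, Ivan, Zane} — 4.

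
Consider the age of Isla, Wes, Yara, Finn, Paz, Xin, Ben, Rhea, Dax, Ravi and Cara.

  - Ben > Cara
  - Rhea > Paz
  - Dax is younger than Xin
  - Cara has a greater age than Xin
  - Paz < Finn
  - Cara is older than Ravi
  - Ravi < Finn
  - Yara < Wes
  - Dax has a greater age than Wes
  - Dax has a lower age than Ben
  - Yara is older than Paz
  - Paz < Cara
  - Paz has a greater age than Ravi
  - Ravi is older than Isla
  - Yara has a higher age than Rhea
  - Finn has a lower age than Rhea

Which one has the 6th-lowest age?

Yara

Chaining the given pairs: Isla < Ravi < Paz < Finn < Rhea < Yara < Wes < Dax < Xin < Cara < Ben.
Counting 6 from the smallest end gives Yara.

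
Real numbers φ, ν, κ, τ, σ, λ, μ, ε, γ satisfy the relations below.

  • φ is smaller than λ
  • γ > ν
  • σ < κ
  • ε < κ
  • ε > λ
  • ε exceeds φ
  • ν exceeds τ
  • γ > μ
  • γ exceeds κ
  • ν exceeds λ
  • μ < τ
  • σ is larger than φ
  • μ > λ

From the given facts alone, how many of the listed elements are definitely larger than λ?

6

From λ the given relations immediately reach ε, μ, ν.
From those, τ, κ, γ — 6 in total.
Nothing else is reachable above λ; 6 in all.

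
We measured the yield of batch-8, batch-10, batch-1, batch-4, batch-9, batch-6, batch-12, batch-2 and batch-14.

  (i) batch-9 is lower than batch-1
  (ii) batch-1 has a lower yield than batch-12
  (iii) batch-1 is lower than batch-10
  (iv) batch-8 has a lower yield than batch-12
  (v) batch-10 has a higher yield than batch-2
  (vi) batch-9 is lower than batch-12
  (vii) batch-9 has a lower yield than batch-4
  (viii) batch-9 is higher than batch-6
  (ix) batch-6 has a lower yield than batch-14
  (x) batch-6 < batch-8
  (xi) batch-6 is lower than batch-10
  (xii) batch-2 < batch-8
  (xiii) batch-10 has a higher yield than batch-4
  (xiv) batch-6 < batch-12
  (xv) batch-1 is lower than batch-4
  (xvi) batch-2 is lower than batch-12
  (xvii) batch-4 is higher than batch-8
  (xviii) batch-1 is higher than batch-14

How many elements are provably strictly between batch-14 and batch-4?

1

The relations place batch-14 below batch-4. An element lies strictly between them when it is forced above batch-14 and also forced below batch-4.
Above batch-14: {batch-1, batch-12, batch-10}. Below batch-4: {batch-6, batch-2, batch-9, batch-8, batch-1}.
Intersection: {batch-1} — 1.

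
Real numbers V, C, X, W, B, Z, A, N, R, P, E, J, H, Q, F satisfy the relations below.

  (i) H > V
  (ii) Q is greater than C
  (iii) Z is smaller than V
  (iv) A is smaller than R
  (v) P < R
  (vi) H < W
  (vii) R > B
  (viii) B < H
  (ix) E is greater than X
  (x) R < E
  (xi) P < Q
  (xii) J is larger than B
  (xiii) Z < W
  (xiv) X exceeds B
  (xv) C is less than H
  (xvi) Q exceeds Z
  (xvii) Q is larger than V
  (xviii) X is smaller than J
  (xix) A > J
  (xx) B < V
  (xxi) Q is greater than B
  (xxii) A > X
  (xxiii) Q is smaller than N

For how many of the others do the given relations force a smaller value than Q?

From Q the given relations immediately reach C, B, P, Z, V.
No other element is forced below Q by the given relations, so the count is 5.

5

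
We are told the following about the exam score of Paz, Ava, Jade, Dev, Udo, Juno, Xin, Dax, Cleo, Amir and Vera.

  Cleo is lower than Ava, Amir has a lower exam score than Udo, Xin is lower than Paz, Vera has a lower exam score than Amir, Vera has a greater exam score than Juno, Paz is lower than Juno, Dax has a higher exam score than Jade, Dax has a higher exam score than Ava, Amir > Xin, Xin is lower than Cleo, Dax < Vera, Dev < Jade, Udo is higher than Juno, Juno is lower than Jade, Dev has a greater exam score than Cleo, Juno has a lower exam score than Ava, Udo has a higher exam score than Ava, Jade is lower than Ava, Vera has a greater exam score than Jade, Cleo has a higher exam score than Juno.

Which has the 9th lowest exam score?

Vera

The consecutive relations fix a unique order: Xin < Paz < Juno < Cleo < Dev < Jade < Ava < Dax < Vera < Amir < Udo.
Counting 9 from the smallest end gives Vera.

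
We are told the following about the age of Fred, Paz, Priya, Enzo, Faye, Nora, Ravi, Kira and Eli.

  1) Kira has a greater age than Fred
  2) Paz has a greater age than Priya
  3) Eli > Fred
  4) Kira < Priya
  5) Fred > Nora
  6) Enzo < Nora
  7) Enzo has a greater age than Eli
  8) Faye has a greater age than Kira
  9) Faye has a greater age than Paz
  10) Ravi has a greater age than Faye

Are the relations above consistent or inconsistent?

Chaining the given relations yields Eli < Enzo < Nora < Fred, so Eli < Fred. But one relation states Fred < Eli. These cannot both hold.

inconsistent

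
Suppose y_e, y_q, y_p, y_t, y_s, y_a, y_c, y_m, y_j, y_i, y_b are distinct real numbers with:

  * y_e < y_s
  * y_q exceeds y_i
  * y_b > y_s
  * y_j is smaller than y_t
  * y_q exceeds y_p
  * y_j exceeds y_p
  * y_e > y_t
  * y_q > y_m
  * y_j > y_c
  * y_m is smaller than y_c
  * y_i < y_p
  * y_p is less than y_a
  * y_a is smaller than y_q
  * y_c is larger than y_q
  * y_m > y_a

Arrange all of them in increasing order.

y_i < y_p < y_a < y_m < y_q < y_c < y_j < y_t < y_e < y_s < y_b

Nothing is placed below y_i, so it is least; from there y_i < y_p; y_p < y_a; y_a < y_m; y_m < y_q; y_q < y_c; y_c < y_j; y_j < y_t; y_t < y_e; y_e < y_s; y_s < y_b, each given directly.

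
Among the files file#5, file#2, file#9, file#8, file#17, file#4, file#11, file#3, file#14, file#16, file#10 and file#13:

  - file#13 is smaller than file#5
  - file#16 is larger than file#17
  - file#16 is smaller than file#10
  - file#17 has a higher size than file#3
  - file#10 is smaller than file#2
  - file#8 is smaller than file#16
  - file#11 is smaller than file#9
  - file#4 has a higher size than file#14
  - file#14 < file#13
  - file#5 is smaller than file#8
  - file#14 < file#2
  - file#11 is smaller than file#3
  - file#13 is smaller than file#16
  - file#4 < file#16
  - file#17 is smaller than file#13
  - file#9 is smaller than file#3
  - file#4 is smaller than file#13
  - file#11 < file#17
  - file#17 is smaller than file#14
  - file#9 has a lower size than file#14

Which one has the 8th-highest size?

Chaining the given pairs: file#11 < file#9 < file#3 < file#17 < file#14 < file#4 < file#13 < file#5 < file#8 < file#16 < file#10 < file#2.
Counting 8 from the largest end gives file#14.

file#14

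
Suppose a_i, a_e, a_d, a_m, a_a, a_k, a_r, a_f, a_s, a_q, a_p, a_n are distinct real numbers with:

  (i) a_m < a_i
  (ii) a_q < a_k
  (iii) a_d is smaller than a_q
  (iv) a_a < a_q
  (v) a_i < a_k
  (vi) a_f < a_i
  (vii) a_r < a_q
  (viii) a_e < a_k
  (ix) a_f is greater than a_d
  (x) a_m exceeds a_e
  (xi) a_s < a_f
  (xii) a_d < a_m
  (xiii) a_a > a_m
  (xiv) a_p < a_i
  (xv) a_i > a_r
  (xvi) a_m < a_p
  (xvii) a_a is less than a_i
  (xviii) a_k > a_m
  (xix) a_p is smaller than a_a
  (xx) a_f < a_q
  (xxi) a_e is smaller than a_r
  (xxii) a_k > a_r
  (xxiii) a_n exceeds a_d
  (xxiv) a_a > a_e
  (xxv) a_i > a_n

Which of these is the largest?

a_k

a_d is not greatest since a_d < a_f; a_e is not greatest since a_e < a_m; a_r is not greatest since a_r < a_k; a_m is not greatest since a_m < a_a; a_s is not greatest since a_s < a_f; a_f is not greatest since a_f < a_q; a_p is not greatest since a_p < a_a; a_a is not greatest since a_a < a_q; a_n is not greatest since a_n < a_i; a_i is not greatest since a_i < a_k; a_q is not greatest since a_q < a_k.
Only a_k has nothing above it, so a_k is the largest.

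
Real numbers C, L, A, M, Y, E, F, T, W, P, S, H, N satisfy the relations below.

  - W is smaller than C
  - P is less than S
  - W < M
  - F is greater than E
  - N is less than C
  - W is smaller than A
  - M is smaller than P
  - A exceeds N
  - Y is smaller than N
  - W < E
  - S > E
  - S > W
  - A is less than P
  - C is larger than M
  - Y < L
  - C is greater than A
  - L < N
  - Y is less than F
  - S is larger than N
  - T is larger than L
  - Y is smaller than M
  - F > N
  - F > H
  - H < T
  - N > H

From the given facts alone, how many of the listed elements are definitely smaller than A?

From A the given relations immediately reach W, N.
From those, H, Y, L — 5 in total.
No other element is forced below A by the given relations, so the count is 5.

5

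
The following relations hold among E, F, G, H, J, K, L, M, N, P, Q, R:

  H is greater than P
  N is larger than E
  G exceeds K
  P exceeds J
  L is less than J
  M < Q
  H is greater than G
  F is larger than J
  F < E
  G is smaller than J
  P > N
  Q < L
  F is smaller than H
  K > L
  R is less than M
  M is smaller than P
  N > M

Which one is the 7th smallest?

J

Piecing the relations together gives one ordering: R < M < Q < L < K < G < J < F < E < N < P < H.
The 7th smallest is J.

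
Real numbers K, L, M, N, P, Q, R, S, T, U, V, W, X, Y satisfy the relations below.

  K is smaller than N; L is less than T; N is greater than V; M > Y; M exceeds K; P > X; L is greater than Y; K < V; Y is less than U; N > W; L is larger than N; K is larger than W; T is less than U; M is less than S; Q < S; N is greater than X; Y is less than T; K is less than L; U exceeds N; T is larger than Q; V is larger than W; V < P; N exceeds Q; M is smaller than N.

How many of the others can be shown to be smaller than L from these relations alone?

The elements the relations force below L are X, W, Q, K, Y, V, M, N — no chain reaches any other.
That is 8.

8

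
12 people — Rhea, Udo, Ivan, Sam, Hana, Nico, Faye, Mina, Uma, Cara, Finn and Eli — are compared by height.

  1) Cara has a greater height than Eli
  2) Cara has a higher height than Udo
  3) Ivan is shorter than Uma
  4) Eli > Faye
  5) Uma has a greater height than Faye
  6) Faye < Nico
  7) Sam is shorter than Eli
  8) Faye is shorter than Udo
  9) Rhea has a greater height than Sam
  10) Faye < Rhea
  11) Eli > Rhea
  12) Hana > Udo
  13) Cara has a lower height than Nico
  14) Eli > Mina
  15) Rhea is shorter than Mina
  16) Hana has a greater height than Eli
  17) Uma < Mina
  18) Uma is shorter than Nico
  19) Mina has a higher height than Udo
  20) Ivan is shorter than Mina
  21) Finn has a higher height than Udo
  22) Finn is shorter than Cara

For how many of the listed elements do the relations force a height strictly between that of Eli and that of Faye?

Chaining upward from Faye reaches: Uma, Udo, Finn, Rhea, Mina, Hana, Cara, Nico.
Chaining downward from Eli reaches: Ivan, Uma, Sam, Udo, Rhea, Mina.
Strictly between Faye and Eli are those in both lists: Uma, Udo, Rhea, Mina — 4 elements.

4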